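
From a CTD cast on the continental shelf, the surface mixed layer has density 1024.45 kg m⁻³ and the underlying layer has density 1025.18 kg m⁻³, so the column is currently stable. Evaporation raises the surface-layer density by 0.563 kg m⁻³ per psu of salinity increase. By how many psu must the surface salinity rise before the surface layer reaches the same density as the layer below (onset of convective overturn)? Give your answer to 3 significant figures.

1.30 psu

Density deficit of the surface layer: 1025.18 − 1024.45 = 0.73 kg m⁻³.
Required change = 0.73 / 0.563 = 1.30 psu.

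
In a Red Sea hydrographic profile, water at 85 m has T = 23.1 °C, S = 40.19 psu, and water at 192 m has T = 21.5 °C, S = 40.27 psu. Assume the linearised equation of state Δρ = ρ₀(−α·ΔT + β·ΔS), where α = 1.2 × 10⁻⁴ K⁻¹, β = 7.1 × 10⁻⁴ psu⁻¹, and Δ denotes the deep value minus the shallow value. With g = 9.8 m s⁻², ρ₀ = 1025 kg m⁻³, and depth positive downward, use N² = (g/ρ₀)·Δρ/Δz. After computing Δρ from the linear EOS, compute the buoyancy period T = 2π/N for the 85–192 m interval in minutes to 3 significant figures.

ΔT = -1.6 K, ΔS = +0.08 psu (deep − shallow).
Δρ/ρ₀ = −αΔT + βΔS = 1.92 × 10⁻⁴ + 5.68 × 10⁻⁵ = 2.488 × 10⁻⁴, so Δρ ≈ 0.2550 kg m⁻³.
N² = (g/ρ₀)·Δρ/Δz = g·(Δρ/ρ₀)/Δz = 9.8 × 2.488 × 10⁻⁴ / 107 = 2.2787 × 10⁻⁵ s⁻².
N = √(2.2787 × 10⁻⁵) = 4.7736 × 10⁻³ rad s⁻¹ → T = 2π/N = 1.3162 × 10³ s = 21.937 min ≈ 21.9 min.

21.9 min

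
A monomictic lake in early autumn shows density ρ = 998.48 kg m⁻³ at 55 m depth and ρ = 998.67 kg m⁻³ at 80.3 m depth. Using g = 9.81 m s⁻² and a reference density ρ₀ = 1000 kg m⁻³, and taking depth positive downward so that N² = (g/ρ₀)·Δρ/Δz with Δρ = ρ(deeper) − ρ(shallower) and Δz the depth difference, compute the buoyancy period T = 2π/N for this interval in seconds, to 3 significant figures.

732 s

Δρ = 998.67 − 998.48 = 0.19 kg m⁻³ over Δz = 80.3 − 55 = 25.3 m.
N² = (9.81/1000) × (0.19/25.3) = 7.3672 × 10⁻⁵ s⁻².
N = √(7.3672 × 10⁻⁵) = 8.5832 × 10⁻³ rad s⁻¹, so T = 2π/N = 732.03 s ≈ 732 s.
Since Δρ > 0 the layer is stably stratified.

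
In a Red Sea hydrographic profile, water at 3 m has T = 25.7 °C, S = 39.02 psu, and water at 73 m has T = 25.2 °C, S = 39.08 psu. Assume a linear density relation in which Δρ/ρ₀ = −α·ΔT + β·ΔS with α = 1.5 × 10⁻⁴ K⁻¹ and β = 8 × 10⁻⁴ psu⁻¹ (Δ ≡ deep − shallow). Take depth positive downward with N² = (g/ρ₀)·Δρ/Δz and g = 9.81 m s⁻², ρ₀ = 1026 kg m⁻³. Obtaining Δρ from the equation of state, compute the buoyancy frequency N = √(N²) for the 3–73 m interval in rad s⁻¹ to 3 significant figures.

ΔT = -0.5 K, ΔS = +0.06 psu (deep − shallow).
Δρ/ρ₀ = −αΔT + βΔS = 7.50 × 10⁻⁵ + 4.80 × 10⁻⁵ = 1.23 × 10⁻⁴, so Δρ ≈ 0.1262 kg m⁻³.
N² = (g/ρ₀)·Δρ/Δz = g·(Δρ/ρ₀)/Δz = 9.81 × 1.23 × 10⁻⁴ / 70 = 1.7238 × 10⁻⁵ s⁻².
N = √(1.7238 × 10⁻⁵) = 4.1519 × 10⁻³ rad s⁻¹ ≈ 4.15 × 10⁻³ rad s⁻¹.

4.15 × 10⁻³ rad s⁻¹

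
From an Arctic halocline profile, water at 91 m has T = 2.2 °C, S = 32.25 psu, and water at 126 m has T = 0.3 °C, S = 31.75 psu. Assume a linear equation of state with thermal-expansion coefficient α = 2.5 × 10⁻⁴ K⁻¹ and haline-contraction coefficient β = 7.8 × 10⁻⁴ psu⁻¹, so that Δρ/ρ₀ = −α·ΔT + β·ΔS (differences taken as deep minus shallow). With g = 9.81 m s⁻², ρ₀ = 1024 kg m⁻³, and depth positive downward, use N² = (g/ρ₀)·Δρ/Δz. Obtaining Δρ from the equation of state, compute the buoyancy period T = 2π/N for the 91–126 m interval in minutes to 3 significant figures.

ΔT = -1.9 K, ΔS = -0.50 psu (deep − shallow).
Δρ/ρ₀ = −αΔT + βΔS = 4.75 × 10⁻⁴ − 3.90 × 10⁻⁴ = 8.50 × 10⁻⁵, so Δρ ≈ 0.08704 kg m⁻³.
N² = (g/ρ₀)·Δρ/Δz = g·(Δρ/ρ₀)/Δz = 9.81 × 8.50 × 10⁻⁵ / 35 = 2.3824 × 10⁻⁵ s⁻².
N = √(2.3824 × 10⁻⁵) = 4.8810 × 10⁻³ rad s⁻¹ → T = 2π/N = 1.2873 × 10³ s = 21.455 min ≈ 21.5 min.

21.5 min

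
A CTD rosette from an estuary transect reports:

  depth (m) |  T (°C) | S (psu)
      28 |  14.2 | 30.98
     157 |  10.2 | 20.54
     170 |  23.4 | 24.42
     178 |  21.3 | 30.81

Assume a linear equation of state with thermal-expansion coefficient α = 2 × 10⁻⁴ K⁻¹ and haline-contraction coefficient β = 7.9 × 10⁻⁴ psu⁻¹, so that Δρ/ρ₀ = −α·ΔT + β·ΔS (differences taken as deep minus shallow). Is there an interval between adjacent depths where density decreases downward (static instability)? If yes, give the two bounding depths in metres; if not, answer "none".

Evaluate Δρ/ρ₀ = −αΔT + βΔS across each adjacent pair:
  28–157 m: −αΔT+βΔS = −(2 × 10⁻⁴)(-4.0)+(7.9 × 10⁻⁴)(-10.44) = -7.4 × 10⁻³ → UNSTABLE
  157–170 m: −αΔT+βΔS = −(2 × 10⁻⁴)(+13.2)+(7.9 × 10⁻⁴)(+3.88) = 4.3 × 10⁻⁴ → stable
  170–178 m: −αΔT+βΔS = −(2 × 10⁻⁴)(-2.1)+(7.9 × 10⁻⁴)(+6.39) = 5.5 × 10⁻³ → stable
The 28–157 m interval has Δρ < 0: lighter water underlies denser water.

28–157 m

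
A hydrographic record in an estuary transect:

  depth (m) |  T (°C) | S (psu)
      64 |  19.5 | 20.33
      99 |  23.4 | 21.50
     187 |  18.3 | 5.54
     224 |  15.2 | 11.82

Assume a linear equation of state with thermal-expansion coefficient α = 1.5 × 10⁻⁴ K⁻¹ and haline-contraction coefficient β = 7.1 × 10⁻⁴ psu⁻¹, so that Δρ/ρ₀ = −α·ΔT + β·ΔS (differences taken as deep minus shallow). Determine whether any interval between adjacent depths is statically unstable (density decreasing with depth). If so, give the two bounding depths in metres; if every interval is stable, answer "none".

Evaluate Δρ/ρ₀ = −αΔT + βΔS across each adjacent pair:
  64–99 m: −αΔT+βΔS = −(1.5 × 10⁻⁴)(+3.9)+(7.1 × 10⁻⁴)(+1.17) = 2.5 × 10⁻⁴ → stable
  99–187 m: −αΔT+βΔS = −(1.5 × 10⁻⁴)(-5.1)+(7.1 × 10⁻⁴)(-15.96) = -0.011 → UNSTABLE
  187–224 m: −αΔT+βΔS = −(1.5 × 10⁻⁴)(-3.1)+(7.1 × 10⁻⁴)(+6.28) = 4.9 × 10⁻³ → stable
The 99–187 m interval has Δρ < 0: lighter water underlies denser water.

99–187 m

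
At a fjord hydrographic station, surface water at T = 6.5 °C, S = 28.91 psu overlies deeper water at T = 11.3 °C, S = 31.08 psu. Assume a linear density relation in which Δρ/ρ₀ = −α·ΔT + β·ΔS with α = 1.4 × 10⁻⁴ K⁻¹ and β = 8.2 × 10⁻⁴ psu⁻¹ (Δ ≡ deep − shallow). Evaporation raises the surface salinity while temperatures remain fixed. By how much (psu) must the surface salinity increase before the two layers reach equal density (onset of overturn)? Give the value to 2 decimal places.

1.35 psu

Neutral buoyancy requires −α(T_deep − T_surf) + β(S_deep − S_surf′) = 0.
S_surf′ = S_deep − (α/β)·ΔT = 31.08 − (1.4 × 10⁻⁴/8.2 × 10⁻⁴)·(+4.8) = 30.2605 psu.
Increase required: 30.2605 − 28.91 = 1.3505 psu.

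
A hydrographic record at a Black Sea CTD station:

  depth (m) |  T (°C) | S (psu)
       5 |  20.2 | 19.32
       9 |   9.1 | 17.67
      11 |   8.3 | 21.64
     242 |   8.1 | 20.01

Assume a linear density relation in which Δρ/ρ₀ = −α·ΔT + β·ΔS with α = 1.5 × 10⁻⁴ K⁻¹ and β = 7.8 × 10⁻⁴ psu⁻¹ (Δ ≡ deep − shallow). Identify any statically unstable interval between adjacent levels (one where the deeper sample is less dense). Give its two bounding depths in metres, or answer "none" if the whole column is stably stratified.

11–242 m

Evaluate Δρ/ρ₀ = −αΔT + βΔS across each adjacent pair:
  5–9 m: −αΔT+βΔS = −(1.5 × 10⁻⁴)(-11.1)+(7.8 × 10⁻⁴)(-1.65) = 3.8 × 10⁻⁴ → stable
  9–11 m: −αΔT+βΔS = −(1.5 × 10⁻⁴)(-0.8)+(7.8 × 10⁻⁴)(+3.97) = 3.2 × 10⁻³ → stable
  11–242 m: −αΔT+βΔS = −(1.5 × 10⁻⁴)(-0.2)+(7.8 × 10⁻⁴)(-1.63) = -1.2 × 10⁻³ → UNSTABLE
The 11–242 m interval has Δρ < 0: lighter water underlies denser water.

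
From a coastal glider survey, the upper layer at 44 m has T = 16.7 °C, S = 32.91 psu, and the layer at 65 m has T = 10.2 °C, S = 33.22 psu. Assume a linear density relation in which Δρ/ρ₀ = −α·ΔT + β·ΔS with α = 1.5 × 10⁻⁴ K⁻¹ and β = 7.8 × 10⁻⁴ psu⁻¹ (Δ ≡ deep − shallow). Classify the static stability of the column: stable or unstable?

ΔT = 10.2 − 16.7 = -6.5 K and ΔS = 33.22 − 32.91 = +0.31 psu (deep − shallow).
−αΔT = 9.75 × 10⁻⁴; βΔS = 2.418 × 10⁻⁴; sum Δρ/ρ₀ = 1.2168 × 10⁻³.
Δρ/ρ₀ > 0, so Δρ > 0: deeper water is denser → statically stable.

stable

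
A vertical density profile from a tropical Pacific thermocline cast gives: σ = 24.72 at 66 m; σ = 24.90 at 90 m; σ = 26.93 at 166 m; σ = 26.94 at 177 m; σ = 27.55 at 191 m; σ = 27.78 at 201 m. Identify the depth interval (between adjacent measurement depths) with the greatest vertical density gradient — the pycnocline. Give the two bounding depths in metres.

Compute the density gradient over each adjacent pair:
  66–90 m: Δρ/Δz = 0.18/24 = 7.5 × 10⁻³ kg m⁻⁴
  90–166 m: Δρ/Δz = 2.03/76 = 0.027 kg m⁻⁴
  166–177 m: Δρ/Δz = 0.01/11 = 9.1 × 10⁻⁴ kg m⁻⁴
  177–191 m: Δρ/Δz = 0.61/14 = 0.044 kg m⁻⁴
  191–201 m: Δρ/Δz = 0.23/10 = 0.023 kg m⁻⁴
The largest gradient is in the 177–191 m interval — the pycnocline.

177–191 m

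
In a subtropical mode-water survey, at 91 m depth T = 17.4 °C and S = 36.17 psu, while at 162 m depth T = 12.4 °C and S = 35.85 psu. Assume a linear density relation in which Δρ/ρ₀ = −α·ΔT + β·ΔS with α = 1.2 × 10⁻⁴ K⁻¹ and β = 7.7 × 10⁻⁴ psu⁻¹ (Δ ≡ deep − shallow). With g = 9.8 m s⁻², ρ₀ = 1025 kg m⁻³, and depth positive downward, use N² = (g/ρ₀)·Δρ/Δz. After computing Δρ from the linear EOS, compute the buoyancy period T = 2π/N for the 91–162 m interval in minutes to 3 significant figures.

ΔT = -5.0 K, ΔS = -0.32 psu (deep − shallow).
Δρ/ρ₀ = −αΔT + βΔS = 6.00 × 10⁻⁴ − 2.464 × 10⁻⁴ = 3.536 × 10⁻⁴, so Δρ ≈ 0.3624 kg m⁻³.
N² = (g/ρ₀)·Δρ/Δz = g·(Δρ/ρ₀)/Δz = 9.8 × 3.536 × 10⁻⁴ / 71 = 4.8807 × 10⁻⁵ s⁻².
N = √(4.8807 × 10⁻⁵) = 6.9862 × 10⁻³ rad s⁻¹ → T = 2π/N = 899.37 s = 14.989 min ≈ 15.0 min.

15.0 min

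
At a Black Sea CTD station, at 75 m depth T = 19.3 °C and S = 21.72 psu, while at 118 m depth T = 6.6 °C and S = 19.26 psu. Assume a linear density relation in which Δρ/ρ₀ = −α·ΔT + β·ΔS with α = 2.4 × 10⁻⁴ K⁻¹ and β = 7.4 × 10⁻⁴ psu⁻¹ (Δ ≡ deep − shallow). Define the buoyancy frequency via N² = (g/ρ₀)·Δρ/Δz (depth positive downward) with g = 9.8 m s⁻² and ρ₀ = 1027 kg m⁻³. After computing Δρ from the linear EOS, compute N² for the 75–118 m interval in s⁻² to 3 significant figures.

ΔT = -12.7 K, ΔS = -2.46 psu (deep − shallow).
Δρ/ρ₀ = −αΔT + βΔS = 3.048 × 10⁻³ − 1.8204 × 10⁻³ = 1.2276 × 10⁻³, so Δρ ≈ 1.261 kg m⁻³.
N² = (g/ρ₀)·Δρ/Δz = g·(Δρ/ρ₀)/Δz = 9.8 × 1.2276 × 10⁻³ / 43 = 2.7978 × 10⁻⁴ s⁻² ≈ 2.80 × 10⁻⁴ s⁻².

2.80 × 10⁻⁴ s⁻²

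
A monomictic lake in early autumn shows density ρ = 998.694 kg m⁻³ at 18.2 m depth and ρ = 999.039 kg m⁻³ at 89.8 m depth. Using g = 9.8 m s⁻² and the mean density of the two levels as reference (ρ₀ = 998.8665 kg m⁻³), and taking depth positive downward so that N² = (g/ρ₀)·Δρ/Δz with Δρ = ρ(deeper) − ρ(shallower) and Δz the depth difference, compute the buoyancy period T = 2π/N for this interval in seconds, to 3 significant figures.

Δρ = 999.039 − 998.694 = 0.345 kg m⁻³ over Δz = 89.8 − 18.2 = 71.6 m.
N² = (9.8/998.8665) × (0.345/71.6) = 4.7274 × 10⁻⁵ s⁻².
N = √(4.7274 × 10⁻⁵) = 6.8756 × 10⁻³ rad s⁻¹, so T = 2π/N = 913.84 s ≈ 914 s.

914 s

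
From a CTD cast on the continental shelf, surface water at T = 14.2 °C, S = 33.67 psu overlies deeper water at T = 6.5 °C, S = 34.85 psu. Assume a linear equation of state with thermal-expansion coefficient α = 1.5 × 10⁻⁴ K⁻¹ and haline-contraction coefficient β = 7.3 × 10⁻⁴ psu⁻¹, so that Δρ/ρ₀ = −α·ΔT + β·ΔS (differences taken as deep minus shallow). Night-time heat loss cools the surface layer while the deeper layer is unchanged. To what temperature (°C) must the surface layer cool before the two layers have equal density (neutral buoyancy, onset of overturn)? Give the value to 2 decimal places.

Neutral buoyancy requires Δρ = 0, i.e. −α(T_deep − T_surf′) + β(S_deep − S_surf) = 0.
T_surf′ = T_deep − (β/α)·ΔS = 6.5 − (7.3 × 10⁻⁴/1.5 × 10⁻⁴)·(+1.18) = 0.7573 °C.
Cooling required: 14.2 − (0.7573) = 13.4427 °C.

0.76 °C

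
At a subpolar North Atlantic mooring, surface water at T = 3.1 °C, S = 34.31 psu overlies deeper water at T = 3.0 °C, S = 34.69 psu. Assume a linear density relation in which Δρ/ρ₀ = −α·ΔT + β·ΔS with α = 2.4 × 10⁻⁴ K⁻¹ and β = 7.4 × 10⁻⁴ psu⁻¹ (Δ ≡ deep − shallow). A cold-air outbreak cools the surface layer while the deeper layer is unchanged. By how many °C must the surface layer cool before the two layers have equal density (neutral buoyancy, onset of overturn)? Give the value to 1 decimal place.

1.3 °C

Neutral buoyancy requires Δρ = 0, i.e. −α(T_deep − T_surf′) + β(S_deep − S_surf) = 0.
T_surf′ = T_deep − (β/α)·ΔS = 3.0 − (7.4 × 10⁻⁴/2.4 × 10⁻⁴)·(+0.38) = 1.828 °C.
Cooling required: 3.1 − (1.828) = 1.272 °C.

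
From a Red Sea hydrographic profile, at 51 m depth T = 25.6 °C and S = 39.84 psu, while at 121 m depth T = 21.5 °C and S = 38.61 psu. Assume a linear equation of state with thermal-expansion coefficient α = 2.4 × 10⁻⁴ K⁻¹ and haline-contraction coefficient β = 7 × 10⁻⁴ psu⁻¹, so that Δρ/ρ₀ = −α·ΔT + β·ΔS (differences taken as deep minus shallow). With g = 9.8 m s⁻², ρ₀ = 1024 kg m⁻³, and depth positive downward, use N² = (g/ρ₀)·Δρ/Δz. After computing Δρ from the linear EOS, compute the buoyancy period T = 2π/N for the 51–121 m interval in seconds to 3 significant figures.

ΔT = -4.1 K, ΔS = -1.23 psu (deep − shallow).
Δρ/ρ₀ = −αΔT + βΔS = 9.84 × 10⁻⁴ − 8.61 × 10⁻⁴ = 1.23 × 10⁻⁴, so Δρ ≈ 0.1260 kg m⁻³.
N² = (g/ρ₀)·Δρ/Δz = g·(Δρ/ρ₀)/Δz = 9.8 × 1.23 × 10⁻⁴ / 70 = 1.7220 × 10⁻⁵ s⁻².
N = √(1.7220 × 10⁻⁵) = 4.1497 × 10⁻³ rad s⁻¹ → T = 2π/N = 1.5141 × 10³ s ≈ 1.51 × 10³ s.

1.51 × 10³ s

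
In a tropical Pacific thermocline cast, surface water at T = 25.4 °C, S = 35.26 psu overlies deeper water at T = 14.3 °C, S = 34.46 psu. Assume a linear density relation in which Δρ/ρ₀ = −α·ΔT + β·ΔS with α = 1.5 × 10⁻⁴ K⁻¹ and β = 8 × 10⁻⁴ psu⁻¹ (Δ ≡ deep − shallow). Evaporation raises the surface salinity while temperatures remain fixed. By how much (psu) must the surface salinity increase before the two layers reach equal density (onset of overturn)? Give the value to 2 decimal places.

1.28 psu

Neutral buoyancy requires −α(T_deep − T_surf) + β(S_deep − S_surf′) = 0.
S_surf′ = S_deep − (α/β)·ΔT = 34.46 − (1.5 × 10⁻⁴/8 × 10⁻⁴)·(-11.1) = 36.5412 psu.
Increase required: 36.5412 − 35.26 = 1.2812 psu.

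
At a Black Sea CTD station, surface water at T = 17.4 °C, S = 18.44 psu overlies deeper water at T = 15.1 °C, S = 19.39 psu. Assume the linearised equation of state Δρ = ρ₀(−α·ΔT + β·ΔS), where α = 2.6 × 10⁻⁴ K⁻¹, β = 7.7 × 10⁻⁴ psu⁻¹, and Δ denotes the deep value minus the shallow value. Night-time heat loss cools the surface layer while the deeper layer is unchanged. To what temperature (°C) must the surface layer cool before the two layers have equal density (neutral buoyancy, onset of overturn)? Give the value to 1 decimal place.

12.3 °C

Neutral buoyancy requires Δρ = 0, i.e. −α(T_deep − T_surf′) + β(S_deep − S_surf) = 0.
T_surf′ = T_deep − (β/α)·ΔS = 15.1 − (7.7 × 10⁻⁴/2.6 × 10⁻⁴)·(+0.95) = 12.287 °C.
Cooling required: 17.4 − (12.287) = 5.113 °C.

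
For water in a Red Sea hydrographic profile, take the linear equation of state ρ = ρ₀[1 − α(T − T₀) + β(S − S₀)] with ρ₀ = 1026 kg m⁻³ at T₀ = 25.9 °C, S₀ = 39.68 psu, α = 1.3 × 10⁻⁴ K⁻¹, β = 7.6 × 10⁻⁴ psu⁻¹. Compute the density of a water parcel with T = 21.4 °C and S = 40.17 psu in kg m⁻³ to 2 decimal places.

1026.98 kg m⁻³

T − T₀ = -4.5 K, S − S₀ = +0.49 psu.
Bracket = 1 − α·(-4.5) + β·(+0.49) = 1 + (9.574 × 10⁻⁴) = 1.0009574.
ρ = 1026 × 1.0009574 = 1026.98 kg m⁻³.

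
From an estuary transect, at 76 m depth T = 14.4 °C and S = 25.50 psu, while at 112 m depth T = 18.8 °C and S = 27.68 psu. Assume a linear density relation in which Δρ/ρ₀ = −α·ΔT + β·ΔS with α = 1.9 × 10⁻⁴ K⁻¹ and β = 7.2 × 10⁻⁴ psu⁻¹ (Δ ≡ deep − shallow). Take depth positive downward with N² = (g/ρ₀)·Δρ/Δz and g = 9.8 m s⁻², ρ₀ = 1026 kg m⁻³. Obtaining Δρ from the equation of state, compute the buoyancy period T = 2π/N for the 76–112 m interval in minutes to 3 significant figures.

7.41 min

ΔT = +4.4 K, ΔS = +2.18 psu (deep − shallow).
Δρ/ρ₀ = −αΔT + βΔS = -8.36 × 10⁻⁴ + 1.5696 × 10⁻³ = 7.336 × 10⁻⁴, so Δρ ≈ 0.7527 kg m⁻³.
N² = (g/ρ₀)·Δρ/Δz = g·(Δρ/ρ₀)/Δz = 9.8 × 7.336 × 10⁻⁴ / 36 = 1.9970 × 10⁻⁴ s⁻².
N = √(1.9970 × 10⁻⁴) = 0.014132 rad s⁻¹ → T = 2π/N = 444.61 s = 7.4102 min ≈ 7.41 min.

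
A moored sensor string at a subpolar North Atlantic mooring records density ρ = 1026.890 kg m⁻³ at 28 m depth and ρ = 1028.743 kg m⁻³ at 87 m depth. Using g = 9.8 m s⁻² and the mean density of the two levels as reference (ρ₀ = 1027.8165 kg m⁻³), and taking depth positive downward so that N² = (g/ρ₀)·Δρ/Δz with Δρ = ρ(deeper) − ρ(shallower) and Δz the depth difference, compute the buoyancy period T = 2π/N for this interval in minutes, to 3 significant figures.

Δρ = 1028.743 − 1026.890 = 1.853 kg m⁻³ over Δz = 87 − 28 = 59 m.
N² = (9.8/1027.8165) × (1.853/59) = 2.9946 × 10⁻⁴ s⁻².
N = √(2.9946 × 10⁻⁴) = 0.017305 rad s⁻¹, so T = 2π/N = 363.08 s = 6.0513 min ≈ 6.05 min.

6.05 min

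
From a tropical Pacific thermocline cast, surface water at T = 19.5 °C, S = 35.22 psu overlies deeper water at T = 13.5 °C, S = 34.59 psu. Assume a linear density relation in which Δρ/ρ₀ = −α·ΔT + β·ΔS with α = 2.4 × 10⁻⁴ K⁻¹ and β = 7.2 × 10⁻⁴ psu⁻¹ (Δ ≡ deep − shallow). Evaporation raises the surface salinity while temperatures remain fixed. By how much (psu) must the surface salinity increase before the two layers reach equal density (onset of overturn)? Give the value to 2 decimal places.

1.37 psu

Neutral buoyancy requires −α(T_deep − T_surf) + β(S_deep − S_surf′) = 0.
S_surf′ = S_deep − (α/β)·ΔT = 34.59 − (2.4 × 10⁻⁴/7.2 × 10⁻⁴)·(-6.0) = 36.5900 psu.
Increase required: 36.5900 − 35.22 = 1.3700 psu.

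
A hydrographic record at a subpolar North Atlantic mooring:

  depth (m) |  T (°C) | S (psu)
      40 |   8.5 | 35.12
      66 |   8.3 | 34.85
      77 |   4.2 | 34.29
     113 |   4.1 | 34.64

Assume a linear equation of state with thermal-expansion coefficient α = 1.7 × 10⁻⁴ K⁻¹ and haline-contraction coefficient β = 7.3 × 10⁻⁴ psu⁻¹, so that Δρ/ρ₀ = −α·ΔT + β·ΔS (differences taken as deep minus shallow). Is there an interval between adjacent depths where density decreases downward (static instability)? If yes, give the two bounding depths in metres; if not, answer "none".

Evaluate Δρ/ρ₀ = −αΔT + βΔS across each adjacent pair:
  40–66 m: −αΔT+βΔS = −(1.7 × 10⁻⁴)(-0.2)+(7.3 × 10⁻⁴)(-0.27) = -1.6 × 10⁻⁴ → UNSTABLE
  66–77 m: −αΔT+βΔS = −(1.7 × 10⁻⁴)(-4.1)+(7.3 × 10⁻⁴)(-0.56) = 2.9 × 10⁻⁴ → stable
  77–113 m: −αΔT+βΔS = −(1.7 × 10⁻⁴)(-0.1)+(7.3 × 10⁻⁴)(+0.35) = 2.7 × 10⁻⁴ → stable
The 40–66 m interval has Δρ < 0: lighter water underlies denser water.

40–66 m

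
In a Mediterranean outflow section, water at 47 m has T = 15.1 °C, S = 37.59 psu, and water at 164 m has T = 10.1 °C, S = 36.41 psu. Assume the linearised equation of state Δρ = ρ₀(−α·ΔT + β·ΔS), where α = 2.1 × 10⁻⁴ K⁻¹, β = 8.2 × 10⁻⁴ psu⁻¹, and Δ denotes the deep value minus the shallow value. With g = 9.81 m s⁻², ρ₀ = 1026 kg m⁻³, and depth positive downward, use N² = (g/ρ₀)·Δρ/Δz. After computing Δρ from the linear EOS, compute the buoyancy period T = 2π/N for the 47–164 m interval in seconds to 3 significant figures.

ΔT = -5.0 K, ΔS = -1.18 psu (deep − shallow).
Δρ/ρ₀ = −αΔT + βΔS = 1.05 × 10⁻³ − 9.676 × 10⁻⁴ = 8.24 × 10⁻⁵, so Δρ ≈ 0.08454 kg m⁻³.
N² = (g/ρ₀)·Δρ/Δz = g·(Δρ/ρ₀)/Δz = 9.81 × 8.24 × 10⁻⁵ / 117 = 6.9089 × 10⁻⁶ s⁻².
N = √(6.9089 × 10⁻⁶) = 2.6285 × 10⁻³ rad s⁻¹ → T = 2π/N = 2.3904 × 10³ s ≈ 2.39 × 10³ s.

2.39 × 10³ s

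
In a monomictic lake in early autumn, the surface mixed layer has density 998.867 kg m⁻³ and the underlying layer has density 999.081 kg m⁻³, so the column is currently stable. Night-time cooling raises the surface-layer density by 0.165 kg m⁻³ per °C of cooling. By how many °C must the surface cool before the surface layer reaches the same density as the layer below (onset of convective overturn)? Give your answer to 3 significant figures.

1.30 °C

Density deficit of the surface layer: 999.081 − 998.867 = 0.214 kg m⁻³.
Required change = 0.214 / 0.165 = 1.30 °C.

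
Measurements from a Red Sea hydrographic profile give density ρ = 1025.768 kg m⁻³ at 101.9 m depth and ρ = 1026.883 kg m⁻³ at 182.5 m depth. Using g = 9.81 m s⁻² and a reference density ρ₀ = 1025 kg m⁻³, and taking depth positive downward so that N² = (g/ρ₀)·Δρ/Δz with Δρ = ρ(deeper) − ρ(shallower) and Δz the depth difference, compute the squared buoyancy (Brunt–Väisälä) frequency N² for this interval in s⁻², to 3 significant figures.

1.32 × 10⁻⁴ s⁻²

Δρ = 1026.883 − 1025.768 = 1.115 kg m⁻³ over Δz = 182.5 − 101.9 = 80.6 m.
N² = (9.81/1025) × (1.115/80.6) = 1.3240 × 10⁻⁴ s⁻² ≈ 1.32 × 10⁻⁴ s⁻².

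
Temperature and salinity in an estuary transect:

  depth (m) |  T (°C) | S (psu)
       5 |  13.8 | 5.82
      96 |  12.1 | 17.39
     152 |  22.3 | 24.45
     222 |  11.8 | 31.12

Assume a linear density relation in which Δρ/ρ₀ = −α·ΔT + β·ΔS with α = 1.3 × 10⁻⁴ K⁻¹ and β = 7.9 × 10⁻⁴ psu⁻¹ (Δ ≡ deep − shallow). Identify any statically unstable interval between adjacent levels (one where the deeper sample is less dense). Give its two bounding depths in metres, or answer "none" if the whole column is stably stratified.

Evaluate Δρ/ρ₀ = −αΔT + βΔS across each adjacent pair:
  5–96 m: −αΔT+βΔS = −(1.3 × 10⁻⁴)(-1.7)+(7.9 × 10⁻⁴)(+11.57) = 9.4 × 10⁻³ → stable
  96–152 m: −αΔT+βΔS = −(1.3 × 10⁻⁴)(+10.2)+(7.9 × 10⁻⁴)(+7.06) = 4.3 × 10⁻³ → stable
  152–222 m: −αΔT+βΔS = −(1.3 × 10⁻⁴)(-10.5)+(7.9 × 10⁻⁴)(+6.67) = 6.6 × 10⁻³ → stable
Every interval has Δρ > 0: the column is stably stratified throughout.

none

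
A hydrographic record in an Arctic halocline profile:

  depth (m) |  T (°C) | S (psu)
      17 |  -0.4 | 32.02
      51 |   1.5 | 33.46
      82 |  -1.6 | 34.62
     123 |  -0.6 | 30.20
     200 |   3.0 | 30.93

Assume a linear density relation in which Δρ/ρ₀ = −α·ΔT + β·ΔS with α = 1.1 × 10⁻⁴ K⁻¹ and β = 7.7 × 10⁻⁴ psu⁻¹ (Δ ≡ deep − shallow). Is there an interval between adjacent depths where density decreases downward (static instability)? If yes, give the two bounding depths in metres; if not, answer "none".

82–123 m

Evaluate Δρ/ρ₀ = −αΔT + βΔS across each adjacent pair:
  17–51 m: −αΔT+βΔS = −(1.1 × 10⁻⁴)(+1.9)+(7.7 × 10⁻⁴)(+1.44) = 9.0 × 10⁻⁴ → stable
  51–82 m: −αΔT+βΔS = −(1.1 × 10⁻⁴)(-3.1)+(7.7 × 10⁻⁴)(+1.16) = 1.2 × 10⁻³ → stable
  82–123 m: −αΔT+βΔS = −(1.1 × 10⁻⁴)(+1.0)+(7.7 × 10⁻⁴)(-4.42) = -3.5 × 10⁻³ → UNSTABLE
  123–200 m: −αΔT+βΔS = −(1.1 × 10⁻⁴)(+3.6)+(7.7 × 10⁻⁴)(+0.73) = 1.7 × 10⁻⁴ → stable
The 82–123 m interval has Δρ < 0: lighter water underlies denser water.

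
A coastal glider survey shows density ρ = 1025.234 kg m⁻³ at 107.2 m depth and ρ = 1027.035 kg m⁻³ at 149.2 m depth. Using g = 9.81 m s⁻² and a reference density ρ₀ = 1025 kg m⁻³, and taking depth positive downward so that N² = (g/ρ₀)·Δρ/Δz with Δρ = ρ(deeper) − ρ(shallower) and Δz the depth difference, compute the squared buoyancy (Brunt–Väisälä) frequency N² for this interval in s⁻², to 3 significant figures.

4.10 × 10⁻⁴ s⁻²

Δρ = 1027.035 − 1025.234 = 1.801 kg m⁻³ over Δz = 149.2 − 107.2 = 42 m.
N² = (9.81/1025) × (1.801/42) = 4.1040 × 10⁻⁴ s⁻² ≈ 4.10 × 10⁻⁴ s⁻².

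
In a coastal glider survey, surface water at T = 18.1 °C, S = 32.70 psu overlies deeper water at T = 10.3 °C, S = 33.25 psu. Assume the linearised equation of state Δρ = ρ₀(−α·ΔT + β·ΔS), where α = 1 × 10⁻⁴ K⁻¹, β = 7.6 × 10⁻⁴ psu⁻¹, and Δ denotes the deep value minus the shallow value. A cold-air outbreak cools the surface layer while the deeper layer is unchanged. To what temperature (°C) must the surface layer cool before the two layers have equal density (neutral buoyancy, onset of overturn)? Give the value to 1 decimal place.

Neutral buoyancy requires Δρ = 0, i.e. −α(T_deep − T_surf′) + β(S_deep − S_surf) = 0.
T_surf′ = T_deep − (β/α)·ΔS = 10.3 − (7.6 × 10⁻⁴/1 × 10⁻⁴)·(+0.55) = 6.120 °C.
Cooling required: 18.1 − (6.120) = 11.980 °C.

6.1 °C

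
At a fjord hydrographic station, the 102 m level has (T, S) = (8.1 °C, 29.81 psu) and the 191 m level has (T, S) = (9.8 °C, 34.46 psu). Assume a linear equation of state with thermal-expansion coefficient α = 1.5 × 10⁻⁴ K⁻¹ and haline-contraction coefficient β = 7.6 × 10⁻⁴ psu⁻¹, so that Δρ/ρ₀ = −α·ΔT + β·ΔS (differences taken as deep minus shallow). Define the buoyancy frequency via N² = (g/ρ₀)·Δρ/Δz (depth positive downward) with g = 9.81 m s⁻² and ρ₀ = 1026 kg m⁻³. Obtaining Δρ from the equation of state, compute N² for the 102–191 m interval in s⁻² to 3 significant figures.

3.61 × 10⁻⁴ s⁻²

ΔT = +1.7 K, ΔS = +4.65 psu (deep − shallow).
Δρ/ρ₀ = −αΔT + βΔS = -2.55 × 10⁻⁴ + 3.534 × 10⁻³ = 3.279 × 10⁻³, so Δρ ≈ 3.364 kg m⁻³.
N² = (g/ρ₀)·Δρ/Δz = g·(Δρ/ρ₀)/Δz = 9.81 × 3.279 × 10⁻³ / 89 = 3.6143 × 10⁻⁴ s⁻² ≈ 3.61 × 10⁻⁴ s⁻².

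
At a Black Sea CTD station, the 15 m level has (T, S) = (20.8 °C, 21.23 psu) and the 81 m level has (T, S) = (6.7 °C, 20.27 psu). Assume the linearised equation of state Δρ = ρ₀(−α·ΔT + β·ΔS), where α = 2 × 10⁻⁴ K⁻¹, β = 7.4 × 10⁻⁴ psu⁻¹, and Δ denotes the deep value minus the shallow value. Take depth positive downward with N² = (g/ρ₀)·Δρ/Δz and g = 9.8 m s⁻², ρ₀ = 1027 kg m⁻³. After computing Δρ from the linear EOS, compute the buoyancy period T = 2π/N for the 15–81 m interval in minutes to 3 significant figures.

5.92 min

ΔT = -14.1 K, ΔS = -0.96 psu (deep − shallow).
Δρ/ρ₀ = −αΔT + βΔS = 2.82 × 10⁻³ − 7.104 × 10⁻⁴ = 2.1096 × 10⁻³, so Δρ ≈ 2.167 kg m⁻³.
N² = (g/ρ₀)·Δρ/Δz = g·(Δρ/ρ₀)/Δz = 9.8 × 2.1096 × 10⁻³ / 66 = 3.1324 × 10⁻⁴ s⁻².
N = √(3.1324 × 10⁻⁴) = 0.017699 rad s⁻¹ → T = 2π/N = 355.00 s = 5.9167 min ≈ 5.92 min.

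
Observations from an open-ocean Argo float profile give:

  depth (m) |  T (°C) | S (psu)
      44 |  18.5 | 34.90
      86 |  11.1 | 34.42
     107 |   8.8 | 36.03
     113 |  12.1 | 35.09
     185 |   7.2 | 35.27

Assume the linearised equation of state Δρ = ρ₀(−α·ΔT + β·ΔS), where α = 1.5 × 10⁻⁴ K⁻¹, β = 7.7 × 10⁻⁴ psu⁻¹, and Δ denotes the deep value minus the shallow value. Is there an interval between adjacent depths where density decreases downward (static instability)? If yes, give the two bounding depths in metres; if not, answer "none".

Evaluate Δρ/ρ₀ = −αΔT + βΔS across each adjacent pair:
  44–86 m: −αΔT+βΔS = −(1.5 × 10⁻⁴)(-7.4)+(7.7 × 10⁻⁴)(-0.48) = 7.4 × 10⁻⁴ → stable
  86–107 m: −αΔT+βΔS = −(1.5 × 10⁻⁴)(-2.3)+(7.7 × 10⁻⁴)(+1.61) = 1.6 × 10⁻³ → stable
  107–113 m: −αΔT+βΔS = −(1.5 × 10⁻⁴)(+3.3)+(7.7 × 10⁻⁴)(-0.94) = -1.2 × 10⁻³ → UNSTABLE
  113–185 m: −αΔT+βΔS = −(1.5 × 10⁻⁴)(-4.9)+(7.7 × 10⁻⁴)(+0.18) = 8.7 × 10⁻⁴ → stable
The 107–113 m interval has Δρ < 0: lighter water underlies denser water.

107–113 m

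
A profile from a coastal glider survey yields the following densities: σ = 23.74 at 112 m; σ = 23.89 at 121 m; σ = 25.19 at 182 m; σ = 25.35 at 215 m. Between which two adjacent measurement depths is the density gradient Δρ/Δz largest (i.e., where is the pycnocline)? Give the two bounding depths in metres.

121–182 m

Compute the density gradient over each adjacent pair:
  112–121 m: Δρ/Δz = 0.15/9 = 0.017 kg m⁻⁴
  121–182 m: Δρ/Δz = 1.30/61 = 0.021 kg m⁻⁴
  182–215 m: Δρ/Δz = 0.16/33 = 4.8 × 10⁻³ kg m⁻⁴
The largest gradient is in the 121–182 m interval — the pycnocline.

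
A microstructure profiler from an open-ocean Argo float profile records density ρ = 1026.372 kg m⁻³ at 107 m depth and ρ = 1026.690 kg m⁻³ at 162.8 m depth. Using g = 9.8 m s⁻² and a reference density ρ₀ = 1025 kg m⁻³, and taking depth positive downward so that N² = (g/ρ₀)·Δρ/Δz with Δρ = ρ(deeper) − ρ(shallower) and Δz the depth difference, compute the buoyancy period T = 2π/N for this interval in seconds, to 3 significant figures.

851 s

Δρ = 1026.690 − 1026.372 = 0.318 kg m⁻³ over Δz = 162.8 − 107 = 55.8 m.
N² = (9.8/1025) × (0.318/55.8) = 5.4487 × 10⁻⁵ s⁻².
N = √(5.4487 × 10⁻⁵) = 7.3815 × 10⁻³ rad s⁻¹, so T = 2π/N = 851.21 s ≈ 851 s.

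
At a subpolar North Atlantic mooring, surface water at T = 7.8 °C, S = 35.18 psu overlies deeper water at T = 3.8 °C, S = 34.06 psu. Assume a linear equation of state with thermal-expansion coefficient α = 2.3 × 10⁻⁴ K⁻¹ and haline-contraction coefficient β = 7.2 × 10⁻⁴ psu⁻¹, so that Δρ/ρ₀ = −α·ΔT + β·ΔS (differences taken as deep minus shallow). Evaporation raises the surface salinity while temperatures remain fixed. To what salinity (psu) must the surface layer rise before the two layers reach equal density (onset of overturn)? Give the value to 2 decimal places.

Neutral buoyancy requires −α(T_deep − T_surf) + β(S_deep − S_surf′) = 0.
S_surf′ = S_deep − (α/β)·ΔT = 34.06 − (2.3 × 10⁻⁴/7.2 × 10⁻⁴)·(-4.0) = 35.3378 psu.
Increase required: 35.3378 − 35.18 = 0.1578 psu.

35.34 psu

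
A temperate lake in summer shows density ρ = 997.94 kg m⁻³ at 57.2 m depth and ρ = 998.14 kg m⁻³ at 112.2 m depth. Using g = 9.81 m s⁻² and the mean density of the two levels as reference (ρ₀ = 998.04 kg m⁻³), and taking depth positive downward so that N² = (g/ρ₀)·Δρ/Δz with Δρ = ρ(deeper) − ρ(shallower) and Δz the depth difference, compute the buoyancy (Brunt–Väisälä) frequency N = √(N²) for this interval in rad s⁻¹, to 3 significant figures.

5.98 × 10⁻³ rad s⁻¹

Δρ = 998.14 − 997.94 = 0.20 kg m⁻³ over Δz = 112.2 − 57.2 = 55 m.
N² = (9.81/998.04) × (0.20/55) = 3.5743 × 10⁻⁵ s⁻².
N = √(3.5743 × 10⁻⁵) = 5.9785 × 10⁻³ rad s⁻¹ ≈ 5.98 × 10⁻³ rad s⁻¹.
A positive N² confirms static stability across the interval.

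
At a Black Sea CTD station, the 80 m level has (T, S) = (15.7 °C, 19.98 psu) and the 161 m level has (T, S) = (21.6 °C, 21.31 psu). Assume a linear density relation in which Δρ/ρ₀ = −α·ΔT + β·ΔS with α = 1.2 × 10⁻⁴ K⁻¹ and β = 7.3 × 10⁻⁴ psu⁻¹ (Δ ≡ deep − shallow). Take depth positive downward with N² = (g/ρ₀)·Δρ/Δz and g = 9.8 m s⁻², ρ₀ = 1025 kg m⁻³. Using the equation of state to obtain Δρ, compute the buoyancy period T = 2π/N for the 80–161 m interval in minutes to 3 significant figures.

18.6 min

ΔT = +5.9 K, ΔS = +1.33 psu (deep − shallow).
Δρ/ρ₀ = −αΔT + βΔS = -7.08 × 10⁻⁴ + 9.709 × 10⁻⁴ = 2.629 × 10⁻⁴, so Δρ ≈ 0.2695 kg m⁻³.
N² = (g/ρ₀)·Δρ/Δz = g·(Δρ/ρ₀)/Δz = 9.8 × 2.629 × 10⁻⁴ / 81 = 3.1808 × 10⁻⁵ s⁻².
N = √(3.1808 × 10⁻⁵) = 5.6399 × 10⁻³ rad s⁻¹ → T = 2π/N = 1.1141 × 10³ s = 18.568 min ≈ 18.6 min.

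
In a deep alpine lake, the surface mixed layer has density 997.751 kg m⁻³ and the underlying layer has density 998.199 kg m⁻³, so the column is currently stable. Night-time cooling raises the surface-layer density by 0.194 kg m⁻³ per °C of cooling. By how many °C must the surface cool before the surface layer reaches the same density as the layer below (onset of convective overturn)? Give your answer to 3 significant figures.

Density deficit of the surface layer: 998.199 − 997.751 = 0.448 kg m⁻³.
Required change = 0.448 / 0.194 = 2.31 °C.

2.31 °C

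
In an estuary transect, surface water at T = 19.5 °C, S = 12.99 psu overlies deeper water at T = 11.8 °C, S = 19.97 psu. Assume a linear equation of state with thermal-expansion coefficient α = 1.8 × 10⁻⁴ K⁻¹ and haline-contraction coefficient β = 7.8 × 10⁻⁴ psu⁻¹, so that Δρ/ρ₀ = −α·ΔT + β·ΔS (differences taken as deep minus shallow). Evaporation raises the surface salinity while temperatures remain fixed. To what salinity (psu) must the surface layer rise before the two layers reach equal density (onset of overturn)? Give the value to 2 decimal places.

21.75 psu

Neutral buoyancy requires −α(T_deep − T_surf) + β(S_deep − S_surf′) = 0.
S_surf′ = S_deep − (α/β)·ΔT = 19.97 − (1.8 × 10⁻⁴/7.8 × 10⁻⁴)·(-7.7) = 21.7469 psu.
Increase required: 21.7469 − 12.99 = 8.7569 psu.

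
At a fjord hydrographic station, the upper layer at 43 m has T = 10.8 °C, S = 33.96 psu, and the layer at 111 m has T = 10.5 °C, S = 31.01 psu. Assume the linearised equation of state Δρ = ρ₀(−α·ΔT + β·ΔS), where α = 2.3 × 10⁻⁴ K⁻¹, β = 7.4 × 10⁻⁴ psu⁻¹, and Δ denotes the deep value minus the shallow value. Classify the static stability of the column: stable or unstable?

unstable

ΔT = 10.5 − 10.8 = -0.3 K and ΔS = 31.01 − 33.96 = -2.95 psu (deep − shallow).
−αΔT = 6.90 × 10⁻⁵; βΔS = -2.183 × 10⁻³; sum Δρ/ρ₀ = -2.114 × 10⁻³.
Δρ/ρ₀ < 0, so Δρ < 0: deeper water is lighter → statically unstable; the column would overturn.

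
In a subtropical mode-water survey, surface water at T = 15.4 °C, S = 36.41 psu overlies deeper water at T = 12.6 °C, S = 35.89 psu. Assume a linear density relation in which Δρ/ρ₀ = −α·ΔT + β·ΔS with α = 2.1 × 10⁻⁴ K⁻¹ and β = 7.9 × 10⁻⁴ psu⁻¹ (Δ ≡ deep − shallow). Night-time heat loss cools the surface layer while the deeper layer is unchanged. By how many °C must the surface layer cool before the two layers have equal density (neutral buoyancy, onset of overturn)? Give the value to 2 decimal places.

0.84 °C

Neutral buoyancy requires Δρ = 0, i.e. −α(T_deep − T_surf′) + β(S_deep − S_surf) = 0.
T_surf′ = T_deep − (β/α)·ΔS = 12.6 − (7.9 × 10⁻⁴/2.1 × 10⁻⁴)·(-0.52) = 14.5562 °C.
Cooling required: 15.4 − (14.5562) = 0.8438 °C.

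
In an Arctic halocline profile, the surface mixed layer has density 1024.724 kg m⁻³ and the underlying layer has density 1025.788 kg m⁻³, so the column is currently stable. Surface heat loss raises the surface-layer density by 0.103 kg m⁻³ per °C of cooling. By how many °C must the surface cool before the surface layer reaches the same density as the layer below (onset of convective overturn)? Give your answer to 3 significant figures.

Density deficit of the surface layer: 1025.788 − 1024.724 = 1.064 kg m⁻³.
Required change = 1.064 / 0.103 = 10.3 °C.

10.3 °C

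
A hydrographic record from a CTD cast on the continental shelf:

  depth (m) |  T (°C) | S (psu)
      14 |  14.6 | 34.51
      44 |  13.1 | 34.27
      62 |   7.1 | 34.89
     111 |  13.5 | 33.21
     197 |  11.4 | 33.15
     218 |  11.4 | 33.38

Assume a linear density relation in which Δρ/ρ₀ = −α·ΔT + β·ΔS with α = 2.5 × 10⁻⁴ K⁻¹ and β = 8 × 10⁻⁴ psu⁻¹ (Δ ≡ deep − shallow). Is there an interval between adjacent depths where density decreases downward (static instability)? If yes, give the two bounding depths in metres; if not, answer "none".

62–111 m

Evaluate Δρ/ρ₀ = −αΔT + βΔS across each adjacent pair:
  14–44 m: −αΔT+βΔS = −(2.5 × 10⁻⁴)(-1.5)+(8 × 10⁻⁴)(-0.24) = 1.8 × 10⁻⁴ → stable
  44–62 m: −αΔT+βΔS = −(2.5 × 10⁻⁴)(-6.0)+(8 × 10⁻⁴)(+0.62) = 2.0 × 10⁻³ → stable
  62–111 m: −αΔT+βΔS = −(2.5 × 10⁻⁴)(+6.4)+(8 × 10⁻⁴)(-1.68) = -2.9 × 10⁻³ → UNSTABLE
  111–197 m: −αΔT+βΔS = −(2.5 × 10⁻⁴)(-2.1)+(8 × 10⁻⁴)(-0.06) = 4.8 × 10⁻⁴ → stable
  197–218 m: −αΔT+βΔS = −(2.5 × 10⁻⁴)(+0.0)+(8 × 10⁻⁴)(+0.23) = 1.8 × 10⁻⁴ → stable
The 62–111 m interval has Δρ < 0: lighter water underlies denser water.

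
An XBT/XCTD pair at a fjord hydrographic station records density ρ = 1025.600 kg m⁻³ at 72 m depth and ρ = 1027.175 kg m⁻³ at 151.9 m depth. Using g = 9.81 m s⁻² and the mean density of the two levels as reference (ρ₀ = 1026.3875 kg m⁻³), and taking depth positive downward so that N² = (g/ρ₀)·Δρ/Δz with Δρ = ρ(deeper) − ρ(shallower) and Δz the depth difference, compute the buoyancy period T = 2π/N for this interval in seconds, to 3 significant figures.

Δρ = 1027.175 − 1025.600 = 1.575 kg m⁻³ over Δz = 151.9 − 72 = 79.9 m.
N² = (9.81/1026.3875) × (1.575/79.9) = 1.8840 × 10⁻⁴ s⁻².
N = √(1.8840 × 10⁻⁴) = 0.013726 rad s⁻¹, so T = 2π/N = 457.76 s ≈ 458 s.

458 s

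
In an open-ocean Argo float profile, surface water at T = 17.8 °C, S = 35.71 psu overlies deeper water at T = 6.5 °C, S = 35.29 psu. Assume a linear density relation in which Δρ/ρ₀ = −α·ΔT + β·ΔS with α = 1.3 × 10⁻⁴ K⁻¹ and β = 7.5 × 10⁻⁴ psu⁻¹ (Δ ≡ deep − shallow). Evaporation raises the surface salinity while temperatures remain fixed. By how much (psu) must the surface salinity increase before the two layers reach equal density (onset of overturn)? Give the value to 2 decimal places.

1.54 psu

Neutral buoyancy requires −α(T_deep − T_surf) + β(S_deep − S_surf′) = 0.
S_surf′ = S_deep − (α/β)·ΔT = 35.29 − (1.3 × 10⁻⁴/7.5 × 10⁻⁴)·(-11.3) = 37.2487 psu.
Increase required: 37.2487 − 35.71 = 1.5387 psu.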